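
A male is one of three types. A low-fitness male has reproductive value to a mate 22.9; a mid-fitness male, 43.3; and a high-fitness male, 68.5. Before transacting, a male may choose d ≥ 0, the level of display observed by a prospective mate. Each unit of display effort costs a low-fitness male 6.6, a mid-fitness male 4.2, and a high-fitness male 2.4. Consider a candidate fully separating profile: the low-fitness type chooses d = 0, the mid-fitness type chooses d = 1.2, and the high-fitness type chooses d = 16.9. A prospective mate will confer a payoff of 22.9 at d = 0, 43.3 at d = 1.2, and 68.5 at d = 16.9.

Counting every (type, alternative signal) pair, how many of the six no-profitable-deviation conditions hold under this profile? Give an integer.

High-fitness (own payoff 68.5 − 2.4×16.9 = 27.94): to d=0 gives 22.9 → no gain ✓; to d=1.2 gives 43.3 − 2.4×1.2 = 40.42 → profitable ✗.
Low-fitness (own payoff 22.9): to d=1.2 gives 43.3 − 6.6×1.2 = 35.38 → profitable ✗; to d=16.9 gives 68.5 − 6.6×16.9 = -43.04 → no gain ✓.
Mid-fitness (own payoff 43.3 − 4.2×1.2 = 38.26): to d=0 gives 22.9 → no gain ✓; to d=16.9 gives 68.5 − 4.2×16.9 = -2.48 → no gain ✓.
4 of the 6 constraints hold; not an equilibrium.

4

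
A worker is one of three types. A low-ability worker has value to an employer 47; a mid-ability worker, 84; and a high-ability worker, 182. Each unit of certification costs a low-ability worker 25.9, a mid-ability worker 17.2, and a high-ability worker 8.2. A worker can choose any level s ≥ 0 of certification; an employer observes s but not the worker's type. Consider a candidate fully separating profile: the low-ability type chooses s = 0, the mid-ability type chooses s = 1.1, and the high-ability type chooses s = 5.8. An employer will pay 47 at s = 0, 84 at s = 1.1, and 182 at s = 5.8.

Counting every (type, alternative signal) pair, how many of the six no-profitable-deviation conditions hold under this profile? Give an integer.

4

High-ability (own payoff 182 − 8.2×5.8 = 134.44): to s=0 gives 47 → no gain ✓; to s=1.1 gives 84 − 8.2×1.1 = 74.98 → no gain ✓.
Mid-ability (own payoff 84 − 17.2×1.1 = 65.08): to s=0 gives 47 → no gain ✓; to s=5.8 gives 182 − 17.2×5.8 = 82.24 → profitable ✗.
Low-ability (own payoff 47): to s=1.1 gives 84 − 25.9×1.1 = 55.51 → profitable ✗; to s=5.8 gives 182 − 25.9×5.8 = 31.78 → no gain ✓.
4 of the 6 constraints hold; not an equilibrium.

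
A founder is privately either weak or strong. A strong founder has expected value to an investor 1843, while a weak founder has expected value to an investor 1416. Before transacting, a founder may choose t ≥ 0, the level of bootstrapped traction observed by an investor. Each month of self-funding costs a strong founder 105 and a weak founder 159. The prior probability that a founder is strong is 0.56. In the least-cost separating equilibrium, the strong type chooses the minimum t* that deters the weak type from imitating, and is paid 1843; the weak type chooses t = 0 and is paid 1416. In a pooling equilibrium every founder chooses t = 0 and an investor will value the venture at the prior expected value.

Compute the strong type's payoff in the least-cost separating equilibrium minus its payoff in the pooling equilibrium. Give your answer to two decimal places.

Least-cost separating signal: t* solves 1416 = 1843 − 159·t*, so t* = (1843 − 1416)/159 ≈ 2.6855.
Strong type's separating payoff: 1843 − 105 × t* = 1843 − 105 × (1843 − 1416)/159 = 1843 − 44835/159 ≈ 1561.0189.
Pooling payoff: 0.56 × 1843 + 0.44 × 1416 = 1655.12.
Difference: 1561.0189 − 1655.12 = -94.1011, i.e. -94.10 to two decimal places.
The strong type would prefer the pooling outcome.

-94.10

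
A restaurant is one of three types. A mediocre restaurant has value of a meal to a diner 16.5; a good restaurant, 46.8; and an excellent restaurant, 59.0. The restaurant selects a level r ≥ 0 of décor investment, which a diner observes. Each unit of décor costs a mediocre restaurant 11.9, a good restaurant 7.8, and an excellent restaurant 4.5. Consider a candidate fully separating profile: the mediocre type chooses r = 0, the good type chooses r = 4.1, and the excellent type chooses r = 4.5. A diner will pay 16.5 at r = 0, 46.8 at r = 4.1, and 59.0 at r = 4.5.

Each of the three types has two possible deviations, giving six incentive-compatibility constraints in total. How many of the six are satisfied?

4

Excellent (own payoff 59.0 − 4.5×4.5 = 38.75): to r=0 gives 16.5 → no gain ✓; to r=4.1 gives 46.8 − 4.5×4.1 = 28.35 → no gain ✓.
Mediocre (own payoff 16.5): to r=4.1 gives 46.8 − 11.9×4.1 = -1.99 → no gain ✓; to r=4.5 gives 59.0 − 11.9×4.5 = 5.45 → no gain ✓.
Good (own payoff 46.8 − 7.8×4.1 = 14.82): to r=0 gives 16.5 → profitable ✗; to r=4.5 gives 59.0 − 7.8×4.5 = 23.9 → profitable ✗.
4 of the 6 constraints hold; not an equilibrium.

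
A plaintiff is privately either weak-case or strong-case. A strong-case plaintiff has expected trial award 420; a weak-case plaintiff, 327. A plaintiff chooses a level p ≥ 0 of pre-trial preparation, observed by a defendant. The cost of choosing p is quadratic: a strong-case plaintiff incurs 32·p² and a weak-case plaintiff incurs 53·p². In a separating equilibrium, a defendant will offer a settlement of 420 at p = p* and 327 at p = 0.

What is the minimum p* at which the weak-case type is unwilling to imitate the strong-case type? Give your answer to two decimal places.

The weak-case type at p = 0 receives 327; imitating at p* yields 420 − 53·p*².
Indifference: 327 = 420 − 53·p*², so p*² = (420 − 327) / 53 ≈ 1.7547.
p* = √1.7547 ≈ 1.32.

1.32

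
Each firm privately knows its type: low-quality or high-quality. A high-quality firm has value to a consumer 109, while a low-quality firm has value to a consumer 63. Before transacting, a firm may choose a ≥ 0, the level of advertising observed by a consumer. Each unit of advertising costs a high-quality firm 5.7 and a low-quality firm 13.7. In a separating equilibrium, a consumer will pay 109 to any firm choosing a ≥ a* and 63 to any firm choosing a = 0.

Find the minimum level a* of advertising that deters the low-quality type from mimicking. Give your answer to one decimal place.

3.4

A low-quality firm choosing a = 0 receives 63.
Imitating at a* instead would pay 109 at cost 13.7·a*, netting 109 − 13.7·a*.
Indifference: 63 = 109 − 13.7·a*, so a* = (109 − 63) / 13.7 ≈ 3.4.
This is the low-quality type's binding incentive-compatibility constraint; any a ≥ 3.4 sustains separation on that side.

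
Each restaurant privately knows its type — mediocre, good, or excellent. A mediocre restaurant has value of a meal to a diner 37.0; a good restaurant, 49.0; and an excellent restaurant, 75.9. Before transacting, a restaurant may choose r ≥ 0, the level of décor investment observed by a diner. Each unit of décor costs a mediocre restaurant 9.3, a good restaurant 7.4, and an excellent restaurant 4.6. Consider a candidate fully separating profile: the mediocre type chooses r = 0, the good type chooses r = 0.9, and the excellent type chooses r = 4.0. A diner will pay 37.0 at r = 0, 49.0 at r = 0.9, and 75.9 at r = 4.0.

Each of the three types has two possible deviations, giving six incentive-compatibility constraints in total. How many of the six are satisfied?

3

Excellent (own payoff 75.9 − 4.6×4.0 = 57.5): to r=0 gives 37.0 → no gain ✓; to r=0.9 gives 49.0 − 4.6×0.9 = 44.86 → no gain ✓.
Good (own payoff 49.0 − 7.4×0.9 = 42.34): to r=0 gives 37.0 → no gain ✓; to r=4.0 gives 75.9 − 7.4×4.0 = 46.3 → profitable ✗.
Mediocre (own payoff 37.0): to r=0.9 gives 49.0 − 9.3×0.9 = 40.63 → profitable ✗; to r=4.0 gives 75.9 − 9.3×4.0 = 38.7 → profitable ✗.
3 of the 6 constraints hold; not an equilibrium.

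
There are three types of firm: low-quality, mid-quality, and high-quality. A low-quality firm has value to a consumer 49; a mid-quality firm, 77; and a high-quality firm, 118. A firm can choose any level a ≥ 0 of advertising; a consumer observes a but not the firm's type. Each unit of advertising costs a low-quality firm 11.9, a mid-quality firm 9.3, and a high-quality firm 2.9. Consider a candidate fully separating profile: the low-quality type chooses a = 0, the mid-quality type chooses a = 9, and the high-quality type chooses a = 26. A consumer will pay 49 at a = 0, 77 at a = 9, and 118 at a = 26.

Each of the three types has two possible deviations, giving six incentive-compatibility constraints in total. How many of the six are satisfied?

3

High-quality (own payoff 118 − 2.9×26 = 42.6): to a=0 gives 49 → profitable ✗; to a=9 gives 77 − 2.9×9 = 50.9 → profitable ✗.
Low-quality (own payoff 49): to a=9 gives 77 − 11.9×9 = -30.1 → no gain ✓; to a=26 gives 118 − 11.9×26 = -191.4 → no gain ✓.
Mid-quality (own payoff 77 − 9.3×9 = -6.7): to a=0 gives 49 → profitable ✗; to a=26 gives 118 − 9.3×26 = -123.8 → no gain ✓.
3 of the 6 constraints hold; not an equilibrium.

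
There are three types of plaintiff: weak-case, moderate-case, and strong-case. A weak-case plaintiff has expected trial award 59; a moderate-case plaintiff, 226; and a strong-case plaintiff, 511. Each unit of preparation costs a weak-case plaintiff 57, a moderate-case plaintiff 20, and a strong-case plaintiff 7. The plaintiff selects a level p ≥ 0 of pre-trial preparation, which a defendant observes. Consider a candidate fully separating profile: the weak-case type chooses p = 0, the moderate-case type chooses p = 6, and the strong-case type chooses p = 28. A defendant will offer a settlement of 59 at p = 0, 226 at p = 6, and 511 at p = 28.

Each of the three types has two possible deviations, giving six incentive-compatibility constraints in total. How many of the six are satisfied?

6

Weak-case (own payoff 59): to p=6 gives 226 − 57×6 = -116 → no gain ✓; to p=28 gives 511 − 57×28 = -1085 → no gain ✓.
Strong-case (own payoff 511 − 7×28 = 315): to p=0 gives 59 → no gain ✓; to p=6 gives 226 − 7×6 = 184 → no gain ✓.
Moderate-case (own payoff 226 − 20×6 = 106): to p=0 gives 59 → no gain ✓; to p=28 gives 511 − 20×28 = -49 → no gain ✓.
6 of the 6 constraints hold; this profile is a separating equilibrium.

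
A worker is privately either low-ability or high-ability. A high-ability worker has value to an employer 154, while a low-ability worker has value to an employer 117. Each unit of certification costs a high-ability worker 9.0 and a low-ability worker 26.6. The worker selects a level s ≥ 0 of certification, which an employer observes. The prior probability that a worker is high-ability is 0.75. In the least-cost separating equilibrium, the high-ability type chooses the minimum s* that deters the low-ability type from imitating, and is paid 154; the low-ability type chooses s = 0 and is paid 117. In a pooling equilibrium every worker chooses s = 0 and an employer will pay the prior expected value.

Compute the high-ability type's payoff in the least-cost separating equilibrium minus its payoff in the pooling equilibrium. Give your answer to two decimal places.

Least-cost separating signal: s* solves 117 = 154 − 26.6·s*, so s* = (154 − 117)/26.6 ≈ 1.3910.
High-ability type's separating payoff: 154 − 9.0 × s* = 154 − 9.0 × (154 − 117)/26.6 = 154 − 333/26.6 ≈ 141.4812.
Pooling payoff: 0.75 × 154 + 0.25 × 117 = 144.75.
Difference: 141.4812 − 144.75 = -3.2688, i.e. -3.27 to two decimal places.
The high-ability type would prefer the pooling outcome.

-3.27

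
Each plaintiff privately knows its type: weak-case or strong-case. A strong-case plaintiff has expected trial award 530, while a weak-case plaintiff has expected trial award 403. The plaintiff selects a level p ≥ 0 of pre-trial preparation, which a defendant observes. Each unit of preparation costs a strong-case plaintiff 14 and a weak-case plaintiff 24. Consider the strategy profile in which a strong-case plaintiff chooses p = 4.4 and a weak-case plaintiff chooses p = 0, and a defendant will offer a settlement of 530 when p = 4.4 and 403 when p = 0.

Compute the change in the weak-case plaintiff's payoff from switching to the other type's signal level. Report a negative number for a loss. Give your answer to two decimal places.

21.40

Playing p = 0 the weak-case plaintiff receives 403.
Deviating to p = 4.4 brings payment 530 at cost 24 × 4.4 = 105.6, netting 424.4.
Gain from deviating: 424.4 − 403 = 21.40.
The gain is positive, so the weak-case type's incentive-compatibility constraint is violated — this profile is not a separating equilibrium.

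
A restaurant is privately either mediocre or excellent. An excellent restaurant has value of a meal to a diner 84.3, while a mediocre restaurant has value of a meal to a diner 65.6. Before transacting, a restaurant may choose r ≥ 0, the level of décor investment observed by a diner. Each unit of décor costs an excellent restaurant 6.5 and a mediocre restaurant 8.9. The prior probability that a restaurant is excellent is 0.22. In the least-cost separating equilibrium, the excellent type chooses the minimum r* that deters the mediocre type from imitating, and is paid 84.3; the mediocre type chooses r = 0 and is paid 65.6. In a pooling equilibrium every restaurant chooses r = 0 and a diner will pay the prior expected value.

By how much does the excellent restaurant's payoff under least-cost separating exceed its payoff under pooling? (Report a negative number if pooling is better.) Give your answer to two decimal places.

Least-cost separating signal: r* solves 65.6 = 84.3 − 8.9·r*, so r* = (84.3 − 65.6)/8.9 ≈ 2.1011.
Excellent type's separating payoff: 84.3 − 6.5 × r* = 84.3 − 6.5 × (84.3 − 65.6)/8.9 = 84.3 − 121.55/8.9 ≈ 70.6427.
Pooling payoff: 0.22 × 84.3 + 0.78 × 65.6 = 69.714.
Difference: 70.6427 − 69.714 = 0.9287, i.e. 0.93 to two decimal places.
The excellent type prefers to separate.

0.93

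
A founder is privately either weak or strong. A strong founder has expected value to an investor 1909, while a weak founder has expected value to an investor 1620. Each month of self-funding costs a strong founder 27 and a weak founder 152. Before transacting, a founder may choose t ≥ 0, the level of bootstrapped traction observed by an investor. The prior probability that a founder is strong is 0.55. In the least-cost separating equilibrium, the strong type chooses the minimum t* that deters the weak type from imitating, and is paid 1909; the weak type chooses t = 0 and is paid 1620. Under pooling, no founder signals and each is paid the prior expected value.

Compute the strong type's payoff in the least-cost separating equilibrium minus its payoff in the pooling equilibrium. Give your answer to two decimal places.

78.71

Least-cost separating signal: t* solves 1620 = 1909 − 152·t*, so t* = (1909 − 1620)/152 ≈ 1.9013.
Strong type's separating payoff: 1909 − 27 × t* = 1909 − 27 × (1909 − 1620)/152 = 1909 − 7803/152 ≈ 1857.6645.
Pooling payoff: 0.55 × 1909 + 0.45 × 1620 = 1778.95.
Difference: 1857.6645 − 1778.95 = 78.7145, i.e. 78.71 to two decimal places.
The strong type prefers to separate.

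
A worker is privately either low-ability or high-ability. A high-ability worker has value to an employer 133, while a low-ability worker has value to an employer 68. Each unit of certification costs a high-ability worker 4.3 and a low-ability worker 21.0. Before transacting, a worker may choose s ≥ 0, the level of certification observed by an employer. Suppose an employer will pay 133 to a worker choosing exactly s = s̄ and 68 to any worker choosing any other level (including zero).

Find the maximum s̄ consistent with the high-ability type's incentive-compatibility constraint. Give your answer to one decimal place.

15.1

Choosing s̄ yields the high-ability type 133 − 4.3·s̄; choosing zero yields 68.
The high-ability type is indifferent at 133 − 4.3·s̄ = 68, i.e. s̄ = (133 − 68) / 4.3 ≈ 15.1.
For any s̄ above 15.1 the high-ability type would rather pool at zero, so separation collapses.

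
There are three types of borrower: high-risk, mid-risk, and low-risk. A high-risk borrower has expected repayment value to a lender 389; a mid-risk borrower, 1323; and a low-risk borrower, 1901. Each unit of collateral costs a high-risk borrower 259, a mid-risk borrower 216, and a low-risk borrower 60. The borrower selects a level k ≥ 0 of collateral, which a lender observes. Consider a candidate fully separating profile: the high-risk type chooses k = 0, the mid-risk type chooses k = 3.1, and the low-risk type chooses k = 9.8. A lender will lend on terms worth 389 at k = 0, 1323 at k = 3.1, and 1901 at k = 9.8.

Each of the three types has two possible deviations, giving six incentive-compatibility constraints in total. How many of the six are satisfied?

5

Mid-risk (own payoff 1323 − 216×3.1 = 653.4): to k=0 gives 389 → no gain ✓; to k=9.8 gives 1901 − 216×9.8 = -215.8 → no gain ✓.
Low-risk (own payoff 1901 − 60×9.8 = 1313): to k=0 gives 389 → no gain ✓; to k=3.1 gives 1323 − 60×3.1 = 1137 → no gain ✓.
High-risk (own payoff 389): to k=3.1 gives 1323 − 259×3.1 = 520.1 → profitable ✗; to k=9.8 gives 1901 − 259×9.8 = -637.2 → no gain ✓.
5 of the 6 constraints hold; not an equilibrium.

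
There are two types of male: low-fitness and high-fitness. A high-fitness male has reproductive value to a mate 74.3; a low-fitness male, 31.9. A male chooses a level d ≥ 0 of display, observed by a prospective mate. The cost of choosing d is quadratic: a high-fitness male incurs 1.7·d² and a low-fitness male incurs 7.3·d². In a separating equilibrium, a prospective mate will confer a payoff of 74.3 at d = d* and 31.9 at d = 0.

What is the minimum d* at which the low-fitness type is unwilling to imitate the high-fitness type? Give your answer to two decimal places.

The low-fitness type at d = 0 receives 31.9; imitating at d* yields 74.3 − 7.3·d*².
Indifference: 31.9 = 74.3 − 7.3·d*², so d*² = (74.3 − 31.9) / 7.3 ≈ 5.8082.
d* = √5.8082 ≈ 2.41.

2.41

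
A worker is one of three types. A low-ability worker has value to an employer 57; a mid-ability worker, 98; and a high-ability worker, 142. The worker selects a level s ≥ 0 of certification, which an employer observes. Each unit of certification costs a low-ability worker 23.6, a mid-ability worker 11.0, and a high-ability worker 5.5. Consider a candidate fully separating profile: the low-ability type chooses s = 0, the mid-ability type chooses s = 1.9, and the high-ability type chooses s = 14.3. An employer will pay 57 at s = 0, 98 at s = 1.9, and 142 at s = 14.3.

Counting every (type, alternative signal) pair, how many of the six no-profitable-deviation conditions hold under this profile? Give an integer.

Low-ability (own payoff 57): to s=1.9 gives 98 − 23.6×1.9 = 53.16 → no gain ✓; to s=14.3 gives 142 − 23.6×14.3 = -195.48 → no gain ✓.
Mid-ability (own payoff 98 − 11.0×1.9 = 77.1): to s=0 gives 57 → no gain ✓; to s=14.3 gives 142 − 11.0×14.3 = -15.3 → no gain ✓.
High-ability (own payoff 142 − 5.5×14.3 = 63.35): to s=0 gives 57 → no gain ✓; to s=1.9 gives 98 − 5.5×1.9 = 87.55 → profitable ✗.
5 of the 6 constraints hold; not an equilibrium.

5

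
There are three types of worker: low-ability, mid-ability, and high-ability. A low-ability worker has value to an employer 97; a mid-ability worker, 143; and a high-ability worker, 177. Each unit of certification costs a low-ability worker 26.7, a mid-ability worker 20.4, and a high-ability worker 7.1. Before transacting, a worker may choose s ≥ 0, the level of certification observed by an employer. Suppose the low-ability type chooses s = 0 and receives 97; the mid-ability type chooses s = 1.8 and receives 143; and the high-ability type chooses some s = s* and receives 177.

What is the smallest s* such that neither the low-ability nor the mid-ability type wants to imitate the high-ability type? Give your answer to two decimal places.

Mid-ability type (on-path payoff 143 − 20.4×1.8 = 106.28) won't mimic when 106.28 ≥ 177 − 20.4·s*, i.e. s* ≥ 3.47.
Low-ability type (on-path payoff 97) won't mimic when 97 ≥ 177 − 26.7·s*, i.e. s* ≥ 3.00.
Both must hold, so s* = max(3.00, 3.47) = 3.47. The mid-ability type's constraint binds.

3.47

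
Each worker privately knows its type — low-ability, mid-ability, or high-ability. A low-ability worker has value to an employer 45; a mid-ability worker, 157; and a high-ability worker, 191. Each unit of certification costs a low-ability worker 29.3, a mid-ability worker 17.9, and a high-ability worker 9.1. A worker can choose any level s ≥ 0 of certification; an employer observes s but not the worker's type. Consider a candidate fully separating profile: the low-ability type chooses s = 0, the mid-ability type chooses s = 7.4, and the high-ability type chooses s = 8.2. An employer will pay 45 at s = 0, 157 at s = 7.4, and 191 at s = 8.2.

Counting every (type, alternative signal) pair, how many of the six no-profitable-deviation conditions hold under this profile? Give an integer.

Mid-ability (own payoff 157 − 17.9×7.4 = 24.54): to s=0 gives 45 → profitable ✗; to s=8.2 gives 191 − 17.9×8.2 = 44.22 → profitable ✗.
Low-ability (own payoff 45): to s=7.4 gives 157 − 29.3×7.4 = -59.82 → no gain ✓; to s=8.2 gives 191 − 29.3×8.2 = -49.26 → no gain ✓.
High-ability (own payoff 191 − 9.1×8.2 = 116.38): to s=0 gives 45 → no gain ✓; to s=7.4 gives 157 − 9.1×7.4 = 89.66 → no gain ✓.
4 of the 6 constraints hold; not an equilibrium.

4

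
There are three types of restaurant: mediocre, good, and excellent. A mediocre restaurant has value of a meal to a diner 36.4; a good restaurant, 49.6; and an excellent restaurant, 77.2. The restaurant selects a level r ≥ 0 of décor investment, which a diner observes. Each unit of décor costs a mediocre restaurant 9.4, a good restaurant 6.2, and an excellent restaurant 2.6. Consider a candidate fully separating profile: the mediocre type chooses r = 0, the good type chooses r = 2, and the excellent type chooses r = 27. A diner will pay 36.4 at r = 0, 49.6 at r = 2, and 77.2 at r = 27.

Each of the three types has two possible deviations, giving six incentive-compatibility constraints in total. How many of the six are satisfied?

Mediocre (own payoff 36.4): to r=2 gives 49.6 − 9.4×2 = 30.8 → no gain ✓; to r=27 gives 77.2 − 9.4×27 = -176.6 → no gain ✓.
Excellent (own payoff 77.2 − 2.6×27 = 7): to r=0 gives 36.4 → profitable ✗; to r=2 gives 49.6 − 2.6×2 = 44.4 → profitable ✗.
Good (own payoff 49.6 − 6.2×2 = 37.2): to r=0 gives 36.4 → no gain ✓; to r=27 gives 77.2 − 6.2×27 = -90.2 → no gain ✓.
4 of the 6 constraints hold; not an equilibrium.

4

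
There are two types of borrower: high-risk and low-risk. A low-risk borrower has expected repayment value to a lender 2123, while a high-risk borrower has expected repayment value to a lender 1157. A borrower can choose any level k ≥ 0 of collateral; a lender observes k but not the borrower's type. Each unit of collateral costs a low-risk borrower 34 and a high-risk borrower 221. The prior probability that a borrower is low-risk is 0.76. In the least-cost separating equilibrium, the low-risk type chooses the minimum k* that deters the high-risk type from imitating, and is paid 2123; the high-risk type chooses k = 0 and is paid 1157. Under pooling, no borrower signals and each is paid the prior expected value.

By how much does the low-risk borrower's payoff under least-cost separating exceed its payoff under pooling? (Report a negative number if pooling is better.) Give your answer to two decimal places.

83.22

Least-cost separating signal: k* solves 1157 = 2123 − 221·k*, so k* = (2123 − 1157)/221 ≈ 4.3710.
Low-risk type's separating payoff: 2123 − 34 × k* = 2123 − 34 × (2123 − 1157)/221 = 2123 − 32844/221 ≈ 1974.3846.
Pooling payoff: 0.76 × 2123 + 0.24 × 1157 = 1891.16.
Difference: 1974.3846 − 1891.16 = 83.2246, i.e. 83.22 to two decimal places.
The low-risk type prefers to separate.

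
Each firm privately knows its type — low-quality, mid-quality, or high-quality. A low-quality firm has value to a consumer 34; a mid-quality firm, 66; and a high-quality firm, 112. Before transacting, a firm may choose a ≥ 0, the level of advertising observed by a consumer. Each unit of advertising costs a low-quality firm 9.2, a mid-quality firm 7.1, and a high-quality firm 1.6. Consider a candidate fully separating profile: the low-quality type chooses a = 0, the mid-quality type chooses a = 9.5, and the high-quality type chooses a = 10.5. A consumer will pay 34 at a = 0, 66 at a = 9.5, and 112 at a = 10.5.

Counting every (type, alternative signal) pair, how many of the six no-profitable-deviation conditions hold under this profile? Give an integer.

4

Low-quality (own payoff 34): to a=9.5 gives 66 − 9.2×9.5 = -21.4 → no gain ✓; to a=10.5 gives 112 − 9.2×10.5 = 15.4 → no gain ✓.
Mid-quality (own payoff 66 − 7.1×9.5 = -1.45): to a=0 gives 34 → profitable ✗; to a=10.5 gives 112 − 7.1×10.5 = 37.45 → profitable ✗.
High-quality (own payoff 112 − 1.6×10.5 = 95.2): to a=0 gives 34 → no gain ✓; to a=9.5 gives 66 − 1.6×9.5 = 50.8 → no gain ✓.
4 of the 6 constraints hold; not an equilibrium.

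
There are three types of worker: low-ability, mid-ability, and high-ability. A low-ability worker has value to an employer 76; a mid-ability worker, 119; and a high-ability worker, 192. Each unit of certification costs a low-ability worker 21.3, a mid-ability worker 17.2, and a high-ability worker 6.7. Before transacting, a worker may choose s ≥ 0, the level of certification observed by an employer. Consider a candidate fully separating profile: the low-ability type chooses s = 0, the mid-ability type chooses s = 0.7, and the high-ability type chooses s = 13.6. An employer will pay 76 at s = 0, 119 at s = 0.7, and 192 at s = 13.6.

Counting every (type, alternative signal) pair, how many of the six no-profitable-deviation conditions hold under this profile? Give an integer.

High-ability (own payoff 192 − 6.7×13.6 = 100.88): to s=0 gives 76 → no gain ✓; to s=0.7 gives 119 − 6.7×0.7 = 114.31 → profitable ✗.
Mid-ability (own payoff 119 − 17.2×0.7 = 106.96): to s=0 gives 76 → no gain ✓; to s=13.6 gives 192 − 17.2×13.6 = -41.92 → no gain ✓.
Low-ability (own payoff 76): to s=0.7 gives 119 − 21.3×0.7 = 104.09 → profitable ✗; to s=13.6 gives 192 − 21.3×13.6 = -97.68 → no gain ✓.
4 of the 6 constraints hold; not an equilibrium.

4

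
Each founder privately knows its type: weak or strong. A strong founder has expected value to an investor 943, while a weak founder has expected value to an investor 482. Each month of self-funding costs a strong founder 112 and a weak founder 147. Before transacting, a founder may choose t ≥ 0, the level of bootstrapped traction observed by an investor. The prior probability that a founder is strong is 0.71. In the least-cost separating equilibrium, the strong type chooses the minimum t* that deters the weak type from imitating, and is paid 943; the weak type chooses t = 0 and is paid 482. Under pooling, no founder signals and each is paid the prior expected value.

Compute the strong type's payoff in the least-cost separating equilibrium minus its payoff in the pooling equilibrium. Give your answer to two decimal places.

Least-cost separating signal: t* solves 482 = 943 − 147·t*, so t* = (943 − 482)/147 ≈ 3.1361.
Strong type's separating payoff: 943 − 112 × t* = 943 − 112 × (943 − 482)/147 = 943 − 51632/147 ≈ 591.7619.
Pooling payoff: 0.71 × 943 + 0.29 × 482 = 809.31.
Difference: 591.7619 − 809.31 = -217.5481, i.e. -217.55 to two decimal places.
The strong type would prefer the pooling outcome.

-217.55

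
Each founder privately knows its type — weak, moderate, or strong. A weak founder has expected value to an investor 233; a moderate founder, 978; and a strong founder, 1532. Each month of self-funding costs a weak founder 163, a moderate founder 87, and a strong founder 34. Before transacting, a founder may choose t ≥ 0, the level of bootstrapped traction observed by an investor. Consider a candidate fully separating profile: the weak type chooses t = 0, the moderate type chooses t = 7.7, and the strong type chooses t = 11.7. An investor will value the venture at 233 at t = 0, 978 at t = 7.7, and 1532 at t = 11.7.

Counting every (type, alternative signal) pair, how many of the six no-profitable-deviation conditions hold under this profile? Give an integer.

5

Moderate (own payoff 978 − 87×7.7 = 308.1): to t=0 gives 233 → no gain ✓; to t=11.7 gives 1532 − 87×11.7 = 514.1 → profitable ✗.
Weak (own payoff 233): to t=7.7 gives 978 − 163×7.7 = -277.1 → no gain ✓; to t=11.7 gives 1532 − 163×11.7 = -375.1 → no gain ✓.
Strong (own payoff 1532 − 34×11.7 = 1134.2): to t=0 gives 233 → no gain ✓; to t=7.7 gives 978 − 34×7.7 = 716.2 → no gain ✓.
5 of the 6 constraints hold; not an equilibrium.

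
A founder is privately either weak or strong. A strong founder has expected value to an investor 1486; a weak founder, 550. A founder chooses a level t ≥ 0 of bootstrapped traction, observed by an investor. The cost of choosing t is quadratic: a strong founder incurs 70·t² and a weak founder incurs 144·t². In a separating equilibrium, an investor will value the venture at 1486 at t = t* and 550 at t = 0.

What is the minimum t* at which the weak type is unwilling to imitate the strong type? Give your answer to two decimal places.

The weak type at t = 0 receives 550; imitating at t* yields 1486 − 144·t*².
Indifference: 550 = 1486 − 144·t*², so t*² = (1486 − 550) / 144 = 6.5.
t* = √6.5 ≈ 2.55.

2.55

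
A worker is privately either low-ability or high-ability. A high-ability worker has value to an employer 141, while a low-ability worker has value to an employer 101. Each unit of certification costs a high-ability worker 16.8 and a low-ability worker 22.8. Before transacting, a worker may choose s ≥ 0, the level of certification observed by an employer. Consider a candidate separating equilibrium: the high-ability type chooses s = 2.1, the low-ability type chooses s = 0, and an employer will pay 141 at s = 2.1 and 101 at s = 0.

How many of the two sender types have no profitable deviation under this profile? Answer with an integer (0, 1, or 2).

2

High-ability type: signal → 141 − 16.8 × 2.1 = 105.72; deviate to 0 → 101. IC holds (105.72 ≥ 101).
Low-ability type: stay at 0 → 101; mimic → 141 − 22.8 × 2.1 = 93.12. IC holds (101 ≥ 93.12).
2 of 2 constraints hold, so this is a separating equilibrium.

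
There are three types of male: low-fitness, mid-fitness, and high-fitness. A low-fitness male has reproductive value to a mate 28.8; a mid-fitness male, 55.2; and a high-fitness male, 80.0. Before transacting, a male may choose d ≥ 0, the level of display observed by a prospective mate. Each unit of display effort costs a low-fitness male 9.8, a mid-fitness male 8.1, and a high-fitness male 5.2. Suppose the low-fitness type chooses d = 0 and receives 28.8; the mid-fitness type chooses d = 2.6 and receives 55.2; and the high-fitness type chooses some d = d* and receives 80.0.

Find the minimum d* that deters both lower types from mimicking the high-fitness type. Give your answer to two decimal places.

5.66

Mid-fitness type (on-path payoff 55.2 − 8.1×2.6 = 34.14) won't mimic when 34.14 ≥ 80.0 − 8.1·d*, i.e. d* ≥ 5.66.
Low-fitness type (on-path payoff 28.8) won't mimic when 28.8 ≥ 80.0 − 9.8·d*, i.e. d* ≥ 5.22.
Both must hold, so d* = max(5.22, 5.66) = 5.66. The mid-fitness type's constraint binds.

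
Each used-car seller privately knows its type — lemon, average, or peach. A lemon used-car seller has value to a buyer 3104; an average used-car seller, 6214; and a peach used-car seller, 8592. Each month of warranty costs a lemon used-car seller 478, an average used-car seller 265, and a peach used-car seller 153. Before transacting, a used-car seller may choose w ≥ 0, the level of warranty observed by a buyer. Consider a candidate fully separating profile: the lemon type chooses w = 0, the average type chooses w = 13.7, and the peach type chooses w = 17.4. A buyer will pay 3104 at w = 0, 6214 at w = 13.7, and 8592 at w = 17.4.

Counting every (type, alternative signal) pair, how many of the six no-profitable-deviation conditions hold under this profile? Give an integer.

Lemon (own payoff 3104): to w=13.7 gives 6214 − 478×13.7 = -334.6 → no gain ✓; to w=17.4 gives 8592 − 478×17.4 = 274.8 → no gain ✓.
Average (own payoff 6214 − 265×13.7 = 2583.5): to w=0 gives 3104 → profitable ✗; to w=17.4 gives 8592 − 265×17.4 = 3981 → profitable ✗.
Peach (own payoff 8592 − 153×17.4 = 5929.8): to w=0 gives 3104 → no gain ✓; to w=13.7 gives 6214 − 153×13.7 = 4117.9 → no gain ✓.
4 of the 6 constraints hold; not an equilibrium.

4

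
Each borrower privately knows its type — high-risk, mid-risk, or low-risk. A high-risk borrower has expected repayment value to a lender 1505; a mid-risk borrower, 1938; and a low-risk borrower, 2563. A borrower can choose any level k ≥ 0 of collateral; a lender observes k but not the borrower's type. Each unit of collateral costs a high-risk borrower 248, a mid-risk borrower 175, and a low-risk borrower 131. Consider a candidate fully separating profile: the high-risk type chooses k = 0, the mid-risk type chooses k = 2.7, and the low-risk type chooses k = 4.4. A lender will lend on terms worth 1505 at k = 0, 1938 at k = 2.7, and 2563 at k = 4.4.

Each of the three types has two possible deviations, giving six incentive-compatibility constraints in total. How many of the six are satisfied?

High-risk (own payoff 1505): to k=2.7 gives 1938 − 248×2.7 = 1268.4 → no gain ✓; to k=4.4 gives 2563 − 248×4.4 = 1471.8 → no gain ✓.
Mid-risk (own payoff 1938 − 175×2.7 = 1465.5): to k=0 gives 1505 → profitable ✗; to k=4.4 gives 2563 − 175×4.4 = 1793 → profitable ✗.
Low-risk (own payoff 2563 − 131×4.4 = 1986.6): to k=0 gives 1505 → no gain ✓; to k=2.7 gives 1938 − 131×2.7 = 1584.3 → no gain ✓.
4 of the 6 constraints hold; not an equilibrium.

4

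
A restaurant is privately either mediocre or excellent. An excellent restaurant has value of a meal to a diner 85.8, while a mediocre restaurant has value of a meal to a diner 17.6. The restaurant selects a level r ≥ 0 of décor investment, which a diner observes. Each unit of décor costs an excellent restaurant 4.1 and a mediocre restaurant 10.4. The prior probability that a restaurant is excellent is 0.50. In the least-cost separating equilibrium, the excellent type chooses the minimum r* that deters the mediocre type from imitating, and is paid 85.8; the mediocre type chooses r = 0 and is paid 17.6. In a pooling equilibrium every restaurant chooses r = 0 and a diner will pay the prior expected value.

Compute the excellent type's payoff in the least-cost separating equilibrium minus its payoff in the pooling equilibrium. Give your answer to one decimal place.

7.2

Least-cost separating signal: r* solves 17.6 = 85.8 − 10.4·r*, so r* = (85.8 − 17.6)/10.4 ≈ 6.5577.
Excellent type's separating payoff: 85.8 − 4.1 × r* = 85.8 − 4.1 × (85.8 − 17.6)/10.4 = 85.8 − 279.62/10.4 ≈ 58.913.
Pooling payoff: 0.50 × 85.8 + 0.50 × 17.6 = 51.7.
Difference: 58.913 − 51.7 = 7.213, i.e. 7.2 to one decimal place.
The excellent type prefers to separate.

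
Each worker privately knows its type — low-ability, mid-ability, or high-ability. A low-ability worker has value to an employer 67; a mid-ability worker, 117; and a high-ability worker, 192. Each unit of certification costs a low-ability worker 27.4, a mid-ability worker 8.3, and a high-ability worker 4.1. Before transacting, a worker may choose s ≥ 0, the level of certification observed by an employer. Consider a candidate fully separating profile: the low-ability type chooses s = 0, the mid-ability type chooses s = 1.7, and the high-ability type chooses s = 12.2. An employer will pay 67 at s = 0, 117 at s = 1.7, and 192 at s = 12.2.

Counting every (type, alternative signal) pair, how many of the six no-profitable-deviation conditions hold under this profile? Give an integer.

5

Low-ability (own payoff 67): to s=1.7 gives 117 − 27.4×1.7 = 70.42 → profitable ✗; to s=12.2 gives 192 − 27.4×12.2 = -142.28 → no gain ✓.
Mid-ability (own payoff 117 − 8.3×1.7 = 102.89): to s=0 gives 67 → no gain ✓; to s=12.2 gives 192 − 8.3×12.2 = 90.74 → no gain ✓.
High-ability (own payoff 192 − 4.1×12.2 = 141.98): to s=0 gives 67 → no gain ✓; to s=1.7 gives 117 − 4.1×1.7 = 110.03 → no gain ✓.
5 of the 6 constraints hold; not an equilibrium.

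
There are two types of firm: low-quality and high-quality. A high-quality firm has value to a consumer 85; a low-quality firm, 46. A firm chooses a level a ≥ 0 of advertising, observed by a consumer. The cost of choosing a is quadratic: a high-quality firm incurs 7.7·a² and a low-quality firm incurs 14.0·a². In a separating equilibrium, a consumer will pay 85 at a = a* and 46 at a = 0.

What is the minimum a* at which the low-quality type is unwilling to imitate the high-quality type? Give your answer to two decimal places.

The low-quality type at a = 0 receives 46; imitating at a* yields 85 − 14.0·a*².
Indifference: 46 = 85 − 14.0·a*², so a*² = (85 − 46) / 14.0 ≈ 2.7857.
a* = √2.7857 ≈ 1.67.

1.67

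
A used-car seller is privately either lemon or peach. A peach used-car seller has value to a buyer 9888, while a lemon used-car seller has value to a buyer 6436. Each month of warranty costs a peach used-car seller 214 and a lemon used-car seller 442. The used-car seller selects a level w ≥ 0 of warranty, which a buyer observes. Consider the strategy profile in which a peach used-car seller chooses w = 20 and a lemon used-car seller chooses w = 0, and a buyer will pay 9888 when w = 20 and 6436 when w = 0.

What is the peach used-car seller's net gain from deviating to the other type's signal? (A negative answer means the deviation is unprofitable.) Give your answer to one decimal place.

Playing w = 20 the peach used-car seller receives 9888 − 214 × 20 = 5608.
Deviating to w = 0 yields 6436 instead.
Gain from deviating: 6436 − 5608 = 828.0.
The gain is positive, so the peach type's incentive-compatibility constraint is violated — this profile is not a separating equilibrium.

828.0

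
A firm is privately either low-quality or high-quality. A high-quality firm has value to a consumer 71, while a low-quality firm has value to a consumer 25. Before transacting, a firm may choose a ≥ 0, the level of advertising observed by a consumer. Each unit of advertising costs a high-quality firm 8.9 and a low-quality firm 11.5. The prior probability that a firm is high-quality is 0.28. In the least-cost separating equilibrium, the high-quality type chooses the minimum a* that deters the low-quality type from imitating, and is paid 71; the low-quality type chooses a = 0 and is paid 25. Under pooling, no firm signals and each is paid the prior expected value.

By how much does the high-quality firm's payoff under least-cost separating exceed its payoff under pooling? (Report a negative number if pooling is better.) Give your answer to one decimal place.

-2.5

Least-cost separating signal: a* solves 25 = 71 − 11.5·a*, so a* = (71 − 25)/11.5 = 4.
High-quality type's separating payoff: 71 − 8.9 × a* = 71 − 8.9 × (71 − 25)/11.5 = 71 − 409.4/11.5 = 35.4.
Pooling payoff: 0.28 × 71 + 0.72 × 25 = 37.88.
Difference: 35.4 − 37.88 = -2.48, i.e. -2.5 to one decimal place.
The high-quality type would prefer the pooling outcome.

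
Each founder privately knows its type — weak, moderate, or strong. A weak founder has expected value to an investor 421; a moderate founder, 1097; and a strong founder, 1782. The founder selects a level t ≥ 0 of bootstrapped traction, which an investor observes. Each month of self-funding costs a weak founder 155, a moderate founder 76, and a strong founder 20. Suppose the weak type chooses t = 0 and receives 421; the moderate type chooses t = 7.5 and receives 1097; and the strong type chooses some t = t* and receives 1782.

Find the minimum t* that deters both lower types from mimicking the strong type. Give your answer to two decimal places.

16.51

Moderate type (on-path payoff 1097 − 76×7.5 = 527) won't mimic when 527 ≥ 1782 − 76·t*, i.e. t* ≥ 16.51.
Weak type (on-path payoff 421) won't mimic when 421 ≥ 1782 − 155·t*, i.e. t* ≥ 8.78.
Both must hold, so t* = max(8.78, 16.51) = 16.51. The moderate type's constraint binds.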